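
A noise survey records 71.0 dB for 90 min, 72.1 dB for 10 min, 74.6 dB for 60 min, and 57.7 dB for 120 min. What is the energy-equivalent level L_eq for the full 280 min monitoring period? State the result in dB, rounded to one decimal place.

L_eq = 10·log₁₀[(1/T)·Σ tᵢ·10^(Lᵢ/10)] with T = 280 min.
Σ tᵢ·10^(Lᵢ/10) = 90·10^(71.0/10) + 10·10^(72.1/10) + 60·10^(74.6/10) + 120·10^(57.7/10) = 3.096e+09.
L_eq = 10·log₁₀(3.096e+09/280) = 70.44 dB.

70.4 dB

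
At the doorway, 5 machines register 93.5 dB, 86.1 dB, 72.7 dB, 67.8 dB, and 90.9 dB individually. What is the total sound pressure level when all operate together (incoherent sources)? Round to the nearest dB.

Incoherent sources combine by intensity addition: L_total = 10·log₁₀(Σ 10^(L_i/10)).
Σ 10^(L/10) = 10^(93.5/10) + 10^(86.1/10) + 10^(72.7/10) + 10^(67.8/10) + 10^(90.9/10) = 3.901e+09.
L_total = 10·log₁₀(3.901e+09) = 95.91 dB.

96 dB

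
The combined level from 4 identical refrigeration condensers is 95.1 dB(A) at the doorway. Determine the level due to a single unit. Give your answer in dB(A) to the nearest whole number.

4 equal contributions raise the level by 10·log₁₀ 4 = 6.021 dB, so each unit alone gives 95.1 − 6.021.

89 dB(A)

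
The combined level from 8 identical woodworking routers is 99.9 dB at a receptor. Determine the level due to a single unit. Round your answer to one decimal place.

8 equal contributions raise the level by 10·log₁₀ 8 = 9.031 dB, so each unit alone gives 99.9 − 9.031.

90.9 dB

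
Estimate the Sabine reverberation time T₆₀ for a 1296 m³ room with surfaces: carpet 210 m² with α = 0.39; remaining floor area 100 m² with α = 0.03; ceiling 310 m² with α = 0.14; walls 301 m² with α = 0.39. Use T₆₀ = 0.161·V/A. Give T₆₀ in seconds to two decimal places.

0.85 s

Total absorption A = 210·0.39 + 100·0.03 + 310·0.14 + 301·0.39 = 245.69 m² sabins.
T₆₀ = 0.161·V/A = 0.161·1296/245.69 = 0.849 s.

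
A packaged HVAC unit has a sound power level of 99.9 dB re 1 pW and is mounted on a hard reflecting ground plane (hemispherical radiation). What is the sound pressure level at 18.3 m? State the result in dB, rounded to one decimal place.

66.7 dB

The power spreads over a hemisphere of area 2π·r², so L_p = L_w − 10·log₁₀(2π·r²).
2π·r² = 2104 m², 10·log₁₀ of that is 33.231 dB.
L_p = 99.9 − 33.231 = 66.67 dB.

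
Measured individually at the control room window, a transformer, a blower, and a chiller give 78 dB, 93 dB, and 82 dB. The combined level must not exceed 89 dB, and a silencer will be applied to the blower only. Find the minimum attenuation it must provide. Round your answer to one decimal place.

5.4 dB

Everything except the blower sums to 10^(78/10) + 10^(82/10) = 2.216e+08 in linear terms, 83.46 dB.
To meet 89 dB overall, the treated blower may contribute at most 10^(89/10) − 2.216e+08 = 5.727e+08, i.e. 87.58 dB.
Required insertion loss = 93 − 87.58 = 5.42 dB.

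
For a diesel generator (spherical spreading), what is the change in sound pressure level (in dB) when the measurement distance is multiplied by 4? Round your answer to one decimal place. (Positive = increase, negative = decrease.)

A point source loses 6 dB per doubling of distance; generally ΔL = −20·log₁₀(r₂/r₁).
ΔL = −20·log₁₀(4) = -12.04 dB.

-12.0 dB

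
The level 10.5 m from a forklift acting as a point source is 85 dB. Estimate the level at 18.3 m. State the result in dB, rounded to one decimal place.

80.2 dB

Spherical spreading from a point source gives a 20·log₁₀(r₂/r₁) drop.
L₂ = 85 − 20·log₁₀(18.3/10.5) = 85 − 4.825 = 80.17 dB.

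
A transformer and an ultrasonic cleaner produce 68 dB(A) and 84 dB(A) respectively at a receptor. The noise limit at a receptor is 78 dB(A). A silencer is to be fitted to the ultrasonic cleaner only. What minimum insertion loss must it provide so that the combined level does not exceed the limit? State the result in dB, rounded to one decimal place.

6.5 dB

Everything except the ultrasonic cleaner sums to 10^(68/10) = 6.310e+06 in linear terms, 68.00 dB(A).
The limit corresponds to 10^(78/10) = 6.310e+07; subtracting the fixed part leaves 5.679e+07 for the ultrasonic cleaner, i.e. 77.54 dB(A).
So the ultrasonic cleaner must be reduced from 84 to 77.54 dB(A): IL = 6.46 dB.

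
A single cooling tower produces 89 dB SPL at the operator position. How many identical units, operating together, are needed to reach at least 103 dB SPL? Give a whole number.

Need L₁ + 10·log₁₀ N ≥ 103, i.e. log₁₀ N ≥ 1.40.
N ≥ 10^(14.0/10) = 25.119, so N = 26.

26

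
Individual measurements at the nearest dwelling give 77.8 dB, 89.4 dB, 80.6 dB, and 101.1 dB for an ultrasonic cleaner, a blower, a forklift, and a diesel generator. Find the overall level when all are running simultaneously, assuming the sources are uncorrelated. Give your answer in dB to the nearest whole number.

101 dB

For uncorrelated sources the intensities add, so convert each level to linear form, sum, and take 10·log₁₀ of the total.
Σ 10^(L/10) = 10^(77.8/10) + 10^(89.4/10) + 10^(80.6/10) + 10^(101.1/10) = 1.393e+10.
L_total = 10·log₁₀(1.393e+10) = 101.44 dB.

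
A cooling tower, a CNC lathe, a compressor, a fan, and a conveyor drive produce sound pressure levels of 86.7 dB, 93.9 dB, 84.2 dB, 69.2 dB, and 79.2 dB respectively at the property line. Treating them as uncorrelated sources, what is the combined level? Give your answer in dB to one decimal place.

Incoherent sources combine by intensity addition: L_total = 10·log₁₀(Σ 10^(L_i/10)).
Σ 10^(L/10) = 10^(86.7/10) + 10^(93.9/10) + 10^(84.2/10) + 10^(69.2/10) + 10^(79.2/10) = 3.277e+09.
L_total = 10·log₁₀(3.277e+09) = 95.15 dB.

95.2 dB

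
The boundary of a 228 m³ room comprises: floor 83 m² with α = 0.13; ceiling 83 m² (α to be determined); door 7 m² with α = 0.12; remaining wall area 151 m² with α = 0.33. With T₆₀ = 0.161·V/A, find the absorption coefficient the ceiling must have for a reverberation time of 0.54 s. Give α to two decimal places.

0.08

From T₆₀ = 0.161·V/A, the target T₆₀ = 0.54 s needs A = 0.161·228/0.54 = 67.98 m².
Absorption from the other surfaces = 83·0.13 + 7·0.12 + 151·0.33 = 61.46 m², so the ceiling must supply 6.52 m² over 83 m².
α = 6.52/83 = 0.079.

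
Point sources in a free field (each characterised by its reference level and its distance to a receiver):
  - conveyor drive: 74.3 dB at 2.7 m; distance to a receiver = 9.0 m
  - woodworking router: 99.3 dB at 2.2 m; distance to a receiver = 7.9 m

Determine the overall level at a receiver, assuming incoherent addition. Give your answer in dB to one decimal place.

88.2 dB

Apply inverse-square spreading to bring every level to the receiver, then sum 10^(L/10).
conveyor drive: 74.3 − 20·log₁₀(9.0/2.7) = 74.3 − 10.46 = 63.84 dB.
woodworking router: 99.3 − 20·log₁₀(7.9/2.2) = 99.3 − 11.10 = 88.20 dB.
Σ 10^(L/10) = 6.625e+08 → L_total = 10·log₁₀(6.625e+08) = 88.21 dB.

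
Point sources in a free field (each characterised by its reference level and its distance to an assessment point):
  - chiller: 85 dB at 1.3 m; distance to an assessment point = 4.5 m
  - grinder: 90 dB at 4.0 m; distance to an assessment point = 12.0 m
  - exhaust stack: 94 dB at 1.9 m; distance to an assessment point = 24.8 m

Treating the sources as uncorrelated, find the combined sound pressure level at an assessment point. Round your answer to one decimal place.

81.8 dB

Apply inverse-square spreading to bring every level to the receiver, then sum 10^(L/10).
chiller: 85 − 20·log₁₀(4.5/1.3) = 85 − 10.79 = 74.21 dB.
grinder: 90 − 20·log₁₀(12.0/4.0) = 90 − 9.54 = 80.46 dB.
exhaust stack: 94 − 20·log₁₀(24.8/1.9) = 94 − 22.31 = 71.69 dB.
Σ 10^(L/10) = 1.522e+08 → L_total = 10·log₁₀(1.522e+08) = 81.83 dB.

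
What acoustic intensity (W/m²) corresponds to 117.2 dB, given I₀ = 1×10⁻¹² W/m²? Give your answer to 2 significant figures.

I = I₀·10^(L/10) = 10⁻¹² × 10^(117.2/10) = 10^(-0.280).

0.52 W/m²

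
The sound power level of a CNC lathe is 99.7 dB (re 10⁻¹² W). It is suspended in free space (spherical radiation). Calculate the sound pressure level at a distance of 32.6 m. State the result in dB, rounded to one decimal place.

58.4 dB

The power spreads over a sphere of area 4π·r², so L_p = L_w − 10·log₁₀(4π·r²).
4π·r² = 1.336e+04 m², 10·log₁₀ of that is 41.256 dB.
L_p = 99.7 − 41.256 = 58.44 dB.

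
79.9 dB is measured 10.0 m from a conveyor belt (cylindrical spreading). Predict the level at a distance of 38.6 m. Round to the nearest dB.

Cylindrical spreading from a line source gives a 10·log₁₀(r₂/r₁) drop.
L₂ = 79.9 − 10·log₁₀(38.6/10.0) = 79.9 − 5.866 = 74.03 dB.

74 dB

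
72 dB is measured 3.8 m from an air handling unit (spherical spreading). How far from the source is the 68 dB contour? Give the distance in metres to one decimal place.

6.0 m

Point-source spreading drops the level by 20·log₁₀(r₂/r₁); inverting, r₂/r₁ = 10^(ΔL/20).
r₂ = 3.8·10^((72−68)/20) = 3.8·10^(4.0/20) = 6.02 m.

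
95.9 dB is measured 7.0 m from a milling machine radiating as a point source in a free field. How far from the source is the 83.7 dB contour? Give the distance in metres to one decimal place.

Point-source spreading drops the level by 20·log₁₀(r₂/r₁); inverting, r₂/r₁ = 10^(ΔL/20).
r₂ = 7.0·10^((95.9−83.7)/20) = 7.0·10^(12.2/20) = 28.52 m.

28.5 m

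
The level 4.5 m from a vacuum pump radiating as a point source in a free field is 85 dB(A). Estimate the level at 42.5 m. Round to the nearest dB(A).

65 dB(A)

For a point source, L₂ = L₁ − 20·log₁₀(r₂/r₁).
L₂ = 85 − 20·log₁₀(42.5/4.5) = 85 − 19.504 = 65.50 dB(A).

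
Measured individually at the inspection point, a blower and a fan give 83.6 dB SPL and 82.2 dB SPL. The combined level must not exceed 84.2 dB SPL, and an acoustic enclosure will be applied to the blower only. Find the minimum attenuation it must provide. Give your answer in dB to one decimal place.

3.7 dB

Fixed contribution from the other source: Σ 10^(L/10) = 10^(82.2/10) = 1.660e+08 (82.20 dB SPL).
The limit corresponds to 10^(84.2/10) = 2.630e+08; subtracting the fixed part leaves 9.707e+07 for the blower, i.e. 79.87 dB SPL.
Required insertion loss = 83.6 − 79.87 = 3.73 dB.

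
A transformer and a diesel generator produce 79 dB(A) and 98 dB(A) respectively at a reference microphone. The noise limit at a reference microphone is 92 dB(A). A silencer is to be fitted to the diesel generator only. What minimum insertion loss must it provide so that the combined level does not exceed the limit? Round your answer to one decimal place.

The untreated sources together contribute 10^(79/10) = 7.943e+07, i.e. 79.00 dB(A).
The limit corresponds to 10^(92/10) = 1.585e+09; subtracting the fixed part leaves 1.505e+09 for the diesel generator, i.e. 91.78 dB(A).
So the diesel generator must be reduced from 98 to 91.78 dB(A): IL = 6.22 dB.

6.2 dB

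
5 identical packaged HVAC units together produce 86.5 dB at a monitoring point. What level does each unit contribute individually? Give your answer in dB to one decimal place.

79.5 dB

Dividing the total intensity by 5 lowers the level by 10·log₁₀ 5 = 6.990 dB: L₁ = 86.5 − 6.990.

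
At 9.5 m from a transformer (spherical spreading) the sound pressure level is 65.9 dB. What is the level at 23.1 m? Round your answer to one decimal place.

Point-source attenuation: ΔL = 20·log₁₀(r₂/r₁) = 20·log₁₀(23.1/9.5) = 7.718 dB.
L₂ = 65.9 − 20·log₁₀(23.1/9.5) = 65.9 − 7.718 = 58.18 dB.

58.2 dB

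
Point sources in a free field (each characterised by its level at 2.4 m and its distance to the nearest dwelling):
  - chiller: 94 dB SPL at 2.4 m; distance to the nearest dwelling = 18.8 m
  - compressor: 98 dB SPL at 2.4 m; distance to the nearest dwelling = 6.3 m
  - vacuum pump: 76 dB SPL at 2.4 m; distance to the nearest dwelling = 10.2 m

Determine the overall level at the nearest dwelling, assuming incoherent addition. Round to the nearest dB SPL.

First find each source's level at the receiver (point-source: −20·log₁₀(r/r_ref)), then combine on an intensity basis.
chiller: 94 − 20·log₁₀(18.8/2.4) = 94 − 17.88 = 76.12 dB SPL.
compressor: 98 − 20·log₁₀(6.3/2.4) = 98 − 8.38 = 89.62 dB SPL.
vacuum pump: 76 − 20·log₁₀(10.2/2.4) = 76 − 12.57 = 63.43 dB SPL.
Σ 10^(L/10) = 9.588e+08 → L_total = 10·log₁₀(9.588e+08) = 89.82 dB SPL.

90 dB SPL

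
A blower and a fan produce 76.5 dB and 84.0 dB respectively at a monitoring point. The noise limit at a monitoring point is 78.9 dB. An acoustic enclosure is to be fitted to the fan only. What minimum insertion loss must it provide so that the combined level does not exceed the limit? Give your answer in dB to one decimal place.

8.8 dB

The untreated sources together contribute 10^(76.5/10) = 4.467e+07, i.e. 76.50 dB.
The limit corresponds to 10^(78.9/10) = 7.762e+07; subtracting the fixed part leaves 3.296e+07 for the fan, i.e. 75.18 dB.
So the fan must be reduced from 84.0 to 75.18 dB: IL = 8.82 dB.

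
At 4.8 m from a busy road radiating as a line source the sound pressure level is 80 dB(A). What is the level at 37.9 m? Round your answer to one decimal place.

Line-source attenuation: ΔL = 10·log₁₀(r₂/r₁) = 10·log₁₀(37.9/4.8) = 8.974 dB.
L₂ = 80 − 10·log₁₀(37.9/4.8) = 80 − 8.974 = 71.03 dB(A).

71.0 dB(A)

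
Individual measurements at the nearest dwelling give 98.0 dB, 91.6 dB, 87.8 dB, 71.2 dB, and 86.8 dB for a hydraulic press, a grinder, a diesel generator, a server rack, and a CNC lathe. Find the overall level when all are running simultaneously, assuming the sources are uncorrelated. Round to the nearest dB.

99 dB

Incoherent sources combine by intensity addition: L_total = 10·log₁₀(Σ 10^(L_i/10)).
Σ 10^(L/10) = 10^(98.0/10) + 10^(91.6/10) + 10^(87.8/10) + 10^(71.2/10) + 10^(86.8/10) = 8.849e+09.
L_total = 10·log₁₀(8.849e+09) = 99.47 dB.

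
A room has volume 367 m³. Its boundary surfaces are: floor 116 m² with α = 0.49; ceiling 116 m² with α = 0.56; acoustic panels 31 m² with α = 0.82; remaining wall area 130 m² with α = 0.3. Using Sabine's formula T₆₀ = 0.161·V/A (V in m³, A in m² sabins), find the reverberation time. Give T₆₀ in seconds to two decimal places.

Total absorption A = 116·0.49 + 116·0.56 + 31·0.82 + 130·0.3 = 186.22 m² sabins.
T₆₀ = 0.161·V/A = 0.161·367/186.22 = 0.317 s.

0.32 s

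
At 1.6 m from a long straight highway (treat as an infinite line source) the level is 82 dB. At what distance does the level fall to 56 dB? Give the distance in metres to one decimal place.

For a line source L₁ − L₂ = 10·log₁₀(r₂/r₁), so r₂ = r₁·10^((L₁−L₂)/10).
r₂ = 1.6·10^((82−56)/10) = 1.6·10^(26.0/10) = 636.97 m.

637.0 m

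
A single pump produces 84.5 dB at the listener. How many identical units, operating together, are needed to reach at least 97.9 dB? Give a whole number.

The shortfall is 97.9 − 84.5 = 13.4 dB, and N units add 10·log₁₀ N, so need 10·log₁₀ N ≥ 13.4.
N ≥ 10^(13.4/10) = 21.878, so N = 22.

22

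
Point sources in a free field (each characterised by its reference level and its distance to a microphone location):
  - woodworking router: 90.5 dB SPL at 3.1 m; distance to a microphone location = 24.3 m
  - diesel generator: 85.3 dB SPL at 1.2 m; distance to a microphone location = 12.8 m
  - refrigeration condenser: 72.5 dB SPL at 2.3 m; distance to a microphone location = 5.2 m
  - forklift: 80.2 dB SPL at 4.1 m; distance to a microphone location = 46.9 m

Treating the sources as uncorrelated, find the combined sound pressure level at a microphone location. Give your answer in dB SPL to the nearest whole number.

74 dB SPL

Apply inverse-square spreading to bring every level to the receiver, then sum 10^(L/10).
woodworking router: 90.5 − 20·log₁₀(24.3/3.1) = 90.5 − 17.88 = 72.62 dB SPL.
diesel generator: 85.3 − 20·log₁₀(12.8/1.2) = 85.3 − 20.56 = 64.74 dB SPL.
refrigeration condenser: 72.5 − 20·log₁₀(5.2/2.3) = 72.5 − 7.09 = 65.41 dB SPL.
forklift: 80.2 − 20·log₁₀(46.9/4.1) = 80.2 − 21.17 = 59.03 dB SPL.
Σ 10^(L/10) = 2.552e+07 → L_total = 10·log₁₀(2.552e+07) = 74.07 dB SPL.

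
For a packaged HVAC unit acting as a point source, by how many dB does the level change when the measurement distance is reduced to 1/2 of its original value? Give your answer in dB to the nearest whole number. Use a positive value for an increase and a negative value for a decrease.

+6 dB

A point source loses 6 dB per doubling of distance; generally ΔL = −20·log₁₀(r₂/r₁).
ΔL = −20·log₁₀(0.5) = +6.02 dB.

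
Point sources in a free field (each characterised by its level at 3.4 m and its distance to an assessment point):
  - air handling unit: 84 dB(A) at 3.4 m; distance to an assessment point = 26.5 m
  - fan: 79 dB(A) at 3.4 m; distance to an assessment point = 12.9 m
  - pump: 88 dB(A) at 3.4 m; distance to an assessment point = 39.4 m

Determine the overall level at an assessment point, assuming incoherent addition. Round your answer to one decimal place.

71.6 dB(A)

Propagate each source to the receiver with L = L_ref − 20·log₁₀(r/r_ref), then add intensities.
air handling unit: 84 − 20·log₁₀(26.5/3.4) = 84 − 17.84 = 66.16 dB(A).
fan: 79 − 20·log₁₀(12.9/3.4) = 79 − 11.58 = 67.42 dB(A).
pump: 88 − 20·log₁₀(39.4/3.4) = 88 − 21.28 = 66.72 dB(A).
Σ 10^(L/10) = 1.435e+07 → L_total = 10·log₁₀(1.435e+07) = 71.57 dB(A).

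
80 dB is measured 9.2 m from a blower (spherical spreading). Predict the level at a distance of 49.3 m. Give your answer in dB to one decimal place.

Spherical spreading from a point source gives a 20·log₁₀(r₂/r₁) drop.
L₂ = 80 − 20·log₁₀(49.3/9.2) = 80 − 14.581 = 65.42 dB.

65.4 dB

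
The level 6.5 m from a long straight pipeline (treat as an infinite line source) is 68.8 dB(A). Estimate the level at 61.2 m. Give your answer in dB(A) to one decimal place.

59.1 dB(A)

Line-source attenuation: ΔL = 10·log₁₀(r₂/r₁) = 10·log₁₀(61.2/6.5) = 9.738 dB.
L₂ = 68.8 − 10·log₁₀(61.2/6.5) = 68.8 − 9.738 = 59.06 dB(A).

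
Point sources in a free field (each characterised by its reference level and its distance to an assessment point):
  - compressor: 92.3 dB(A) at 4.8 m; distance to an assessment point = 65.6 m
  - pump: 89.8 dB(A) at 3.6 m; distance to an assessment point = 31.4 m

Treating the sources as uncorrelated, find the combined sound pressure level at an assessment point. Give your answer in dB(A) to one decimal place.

73.4 dB(A)

First find each source's level at the receiver (point-source: −20·log₁₀(r/r_ref)), then combine on an intensity basis.
compressor: 92.3 − 20·log₁₀(65.6/4.8) = 92.3 − 22.71 = 69.59 dB(A).
pump: 89.8 − 20·log₁₀(31.4/3.6) = 89.8 − 18.81 = 70.99 dB(A).
Σ 10^(L/10) = 2.165e+07 → L_total = 10·log₁₀(2.165e+07) = 73.35 dB(A).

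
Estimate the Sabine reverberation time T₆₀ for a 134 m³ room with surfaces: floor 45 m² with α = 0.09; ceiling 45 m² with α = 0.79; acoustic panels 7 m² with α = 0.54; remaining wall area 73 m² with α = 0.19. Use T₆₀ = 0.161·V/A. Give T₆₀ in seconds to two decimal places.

0.38 s

Total absorption A = 45·0.09 + 45·0.79 + 7·0.54 + 73·0.19 = 57.25 m² sabins.
T₆₀ = 0.161 × 134 / 57.25 = 0.377 s.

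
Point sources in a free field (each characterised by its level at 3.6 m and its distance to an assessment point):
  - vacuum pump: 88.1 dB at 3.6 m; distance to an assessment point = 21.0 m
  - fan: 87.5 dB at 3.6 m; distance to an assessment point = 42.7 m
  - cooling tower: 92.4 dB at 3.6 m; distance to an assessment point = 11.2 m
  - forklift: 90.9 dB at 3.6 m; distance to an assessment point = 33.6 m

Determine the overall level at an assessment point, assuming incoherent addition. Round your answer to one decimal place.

83.4 dB

First find each source's level at the receiver (point-source: −20·log₁₀(r/r_ref)), then combine on an intensity basis.
vacuum pump: 88.1 − 20·log₁₀(21.0/3.6) = 88.1 − 15.32 = 72.78 dB.
fan: 87.5 − 20·log₁₀(42.7/3.6) = 87.5 − 21.48 = 66.02 dB.
cooling tower: 92.4 − 20·log₁₀(11.2/3.6) = 92.4 − 9.86 = 82.54 dB.
forklift: 90.9 − 20·log₁₀(33.6/3.6) = 90.9 − 19.40 = 71.50 dB.
Σ 10^(L/10) = 2.166e+08 → L_total = 10·log₁₀(2.166e+08) = 83.36 dB.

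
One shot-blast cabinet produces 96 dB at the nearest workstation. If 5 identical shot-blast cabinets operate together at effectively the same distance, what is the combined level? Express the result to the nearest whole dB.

N identical incoherent sources raise the level by 10·log₁₀ N.
L_total = 96 + 10·log₁₀(5) = 96 + 6.990 = 102.99 dB.

103 dB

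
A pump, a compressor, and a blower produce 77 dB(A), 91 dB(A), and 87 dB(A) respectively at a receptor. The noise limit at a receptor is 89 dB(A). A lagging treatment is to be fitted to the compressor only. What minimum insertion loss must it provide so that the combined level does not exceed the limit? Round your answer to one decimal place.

Fixed contribution from the other sources: Σ 10^(L/10) = 10^(77/10) + 10^(87/10) = 5.513e+08 (87.41 dB(A)).
The limit corresponds to 10^(89/10) = 7.943e+08; subtracting the fixed part leaves 2.430e+08 for the compressor, i.e. 83.86 dB(A).
Required insertion loss = 91 − 83.86 = 7.14 dB.

7.1 dB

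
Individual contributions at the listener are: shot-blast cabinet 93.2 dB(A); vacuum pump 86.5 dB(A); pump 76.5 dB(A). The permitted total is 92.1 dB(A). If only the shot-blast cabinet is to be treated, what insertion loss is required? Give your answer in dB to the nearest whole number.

3 dB

The untreated sources together contribute 10^(86.5/10) + 10^(76.5/10) = 4.914e+08, i.e. 86.91 dB(A).
To meet 92.1 dB(A) overall, the treated shot-blast cabinet may contribute at most 10^(92.1/10) − 4.914e+08 = 1.130e+09, i.e. 90.53 dB(A).
So the shot-blast cabinet must be reduced from 93.2 to 90.53 dB(A): IL = 2.67 dB.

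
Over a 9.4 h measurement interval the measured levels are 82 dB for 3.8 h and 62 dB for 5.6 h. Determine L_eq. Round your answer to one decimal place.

78.1 dB

L_eq = 10·log₁₀[(1/T)·Σ tᵢ·10^(Lᵢ/10)] with T = 9.4 h.
Σ tᵢ·10^(Lᵢ/10) = 3.8·10^(82/10) + 5.6·10^(62/10) = 6.111e+08.
L_eq = 10·log₁₀(6.111e+08/9.4) = 78.13 dB.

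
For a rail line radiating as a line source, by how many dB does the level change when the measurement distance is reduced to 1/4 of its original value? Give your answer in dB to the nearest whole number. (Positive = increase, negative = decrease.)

A line source loses 3 dB per doubling of distance; generally ΔL = −10·log₁₀(r₂/r₁).
ΔL = −10·log₁₀(0.25) = +6.02 dB.

+6 dB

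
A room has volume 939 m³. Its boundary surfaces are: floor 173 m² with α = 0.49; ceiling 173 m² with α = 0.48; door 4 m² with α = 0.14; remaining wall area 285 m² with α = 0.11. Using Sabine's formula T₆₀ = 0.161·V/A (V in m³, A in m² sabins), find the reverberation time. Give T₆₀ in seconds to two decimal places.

0.76 s

A = Σ Sᵢαᵢ = 173·0.49 + 173·0.48 + 4·0.14 + 285·0.11 = 199.72 m².
T₆₀ = 0.161·V/A = 0.161·939/199.72 = 0.757 s.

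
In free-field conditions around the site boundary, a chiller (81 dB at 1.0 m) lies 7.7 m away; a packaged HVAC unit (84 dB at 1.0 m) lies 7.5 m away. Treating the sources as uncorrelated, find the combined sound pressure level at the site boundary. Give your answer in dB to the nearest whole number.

Propagate each source to the receiver with L = L_ref − 20·log₁₀(r/r_ref), then add intensities.
chiller: 81 − 20·log₁₀(7.7/1.0) = 81 − 17.73 = 63.27 dB.
packaged HVAC unit: 84 − 20·log₁₀(7.5/1.0) = 84 − 17.50 = 66.50 dB.
Σ 10^(L/10) = 6.589e+06 → L_total = 10·log₁₀(6.589e+06) = 68.19 dB.

68 dB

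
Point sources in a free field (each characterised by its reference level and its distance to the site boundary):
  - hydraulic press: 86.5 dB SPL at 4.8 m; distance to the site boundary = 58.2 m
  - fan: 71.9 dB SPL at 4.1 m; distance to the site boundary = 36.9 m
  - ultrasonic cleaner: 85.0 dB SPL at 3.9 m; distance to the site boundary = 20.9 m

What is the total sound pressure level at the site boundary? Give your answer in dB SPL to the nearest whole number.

Propagate each source to the receiver with L = L_ref − 20·log₁₀(r/r_ref), then add intensities.
hydraulic press: 86.5 − 20·log₁₀(58.2/4.8) = 86.5 − 21.67 = 64.83 dB SPL.
fan: 71.9 − 20·log₁₀(36.9/4.1) = 71.9 − 19.08 = 52.82 dB SPL.
ultrasonic cleaner: 85.0 − 20·log₁₀(20.9/3.9) = 85.0 − 14.58 = 70.42 dB SPL.
Σ 10^(L/10) = 1.424e+07 → L_total = 10·log₁₀(1.424e+07) = 71.54 dB SPL.

72 dB SPL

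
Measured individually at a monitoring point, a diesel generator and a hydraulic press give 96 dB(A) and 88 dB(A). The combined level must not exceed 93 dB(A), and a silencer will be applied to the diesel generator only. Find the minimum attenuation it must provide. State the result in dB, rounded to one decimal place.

4.7 dB

Fixed contribution from the other source: Σ 10^(L/10) = 10^(88/10) = 6.310e+08 (88.00 dB(A)).
To meet 93 dB(A) overall, the treated diesel generator may contribute at most 10^(93/10) − 6.310e+08 = 1.364e+09, i.e. 91.35 dB(A).
Required insertion loss = 96 − 91.35 = 4.65 dB.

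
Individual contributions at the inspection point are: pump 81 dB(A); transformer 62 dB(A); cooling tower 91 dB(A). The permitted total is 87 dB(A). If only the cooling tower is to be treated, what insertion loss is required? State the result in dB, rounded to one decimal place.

5.3 dB

The untreated sources together contribute 10^(81/10) + 10^(62/10) = 1.275e+08, i.e. 81.05 dB(A).
The limit corresponds to 10^(87/10) = 5.012e+08; subtracting the fixed part leaves 3.737e+08 for the cooling tower, i.e. 85.73 dB(A).
Required insertion loss = 91 − 85.73 = 5.27 dB.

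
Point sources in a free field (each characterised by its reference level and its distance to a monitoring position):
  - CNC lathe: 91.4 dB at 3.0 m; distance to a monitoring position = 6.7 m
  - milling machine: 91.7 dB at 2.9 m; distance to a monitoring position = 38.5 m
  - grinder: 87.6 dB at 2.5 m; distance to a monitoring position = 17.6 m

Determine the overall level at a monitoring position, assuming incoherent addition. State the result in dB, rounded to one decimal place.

First find each source's level at the receiver (point-source: −20·log₁₀(r/r_ref)), then combine on an intensity basis.
CNC lathe: 91.4 − 20·log₁₀(6.7/3.0) = 91.4 − 6.98 = 84.42 dB.
milling machine: 91.7 − 20·log₁₀(38.5/2.9) = 91.7 − 22.46 = 69.24 dB.
grinder: 87.6 − 20·log₁₀(17.6/2.5) = 87.6 − 16.95 = 70.65 dB.
Σ 10^(L/10) = 2.968e+08 → L_total = 10·log₁₀(2.968e+08) = 84.72 dB.

84.7 dB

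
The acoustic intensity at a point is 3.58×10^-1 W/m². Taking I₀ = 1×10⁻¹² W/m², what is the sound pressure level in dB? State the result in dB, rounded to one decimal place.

I/I₀ = 3.58×10^-1/10⁻¹² = 3.58×10^11, and L = 10·log₁₀(I/I₀).
L = 10·(0.5539 + 11) = 115.54 dB.

115.5 dB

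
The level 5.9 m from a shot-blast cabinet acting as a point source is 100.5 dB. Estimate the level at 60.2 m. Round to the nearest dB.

For a point source, L₂ = L₁ − 20·log₁₀(r₂/r₁).
L₂ = 100.5 − 20·log₁₀(60.2/5.9) = 100.5 − 20.175 = 80.33 dB.

80 dB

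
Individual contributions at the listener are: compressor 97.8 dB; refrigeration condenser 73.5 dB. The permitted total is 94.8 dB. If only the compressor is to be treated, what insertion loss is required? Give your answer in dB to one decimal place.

Everything except the compressor sums to 10^(73.5/10) = 2.239e+07 in linear terms, 73.50 dB.
To meet 94.8 dB overall, the treated compressor may contribute at most 10^(94.8/10) − 2.239e+07 = 2.998e+09, i.e. 94.77 dB.
So the compressor must be reduced from 97.8 to 94.77 dB: IL = 3.03 dB.

3.0 dB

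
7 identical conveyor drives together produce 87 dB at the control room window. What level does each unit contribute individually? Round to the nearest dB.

Dividing the total intensity by 7 lowers the level by 10·log₁₀ 7 = 8.451 dB: L₁ = 87 − 8.451.

79 dB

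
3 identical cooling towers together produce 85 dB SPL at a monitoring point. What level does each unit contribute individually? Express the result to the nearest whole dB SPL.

3 equal contributions raise the level by 10·log₁₀ 3 = 4.771 dB, so each unit alone gives 85 − 4.771.

80 dB SPL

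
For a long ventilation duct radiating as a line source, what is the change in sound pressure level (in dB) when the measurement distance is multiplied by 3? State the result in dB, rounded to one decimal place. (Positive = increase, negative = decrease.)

-4.8 dB

Line-source spreading: ΔL = −10·log₁₀(r₂/r₁).
ΔL = −10·log₁₀(3) = -4.77 dB.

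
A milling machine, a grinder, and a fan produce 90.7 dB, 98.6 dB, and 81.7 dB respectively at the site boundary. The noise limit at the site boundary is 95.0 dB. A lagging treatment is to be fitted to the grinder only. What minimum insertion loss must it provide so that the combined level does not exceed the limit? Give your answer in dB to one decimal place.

Fixed contribution from the other sources: Σ 10^(L/10) = 10^(90.7/10) + 10^(81.7/10) = 1.323e+09 (91.21 dB).
The limit corresponds to 10^(95.0/10) = 3.162e+09; subtracting the fixed part leaves 1.839e+09 for the grinder, i.e. 92.65 dB.
Required insertion loss = 98.6 − 92.65 = 5.95 dB.

6.0 dB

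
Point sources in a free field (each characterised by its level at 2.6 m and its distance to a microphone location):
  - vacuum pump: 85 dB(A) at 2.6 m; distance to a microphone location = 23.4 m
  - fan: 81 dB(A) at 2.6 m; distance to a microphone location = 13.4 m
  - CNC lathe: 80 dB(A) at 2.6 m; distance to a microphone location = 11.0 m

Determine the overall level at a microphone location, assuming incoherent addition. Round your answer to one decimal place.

71.5 dB(A)

Propagate each source to the receiver with L = L_ref − 20·log₁₀(r/r_ref), then add intensities.
vacuum pump: 85 − 20·log₁₀(23.4/2.6) = 85 − 19.08 = 65.92 dB(A).
fan: 81 − 20·log₁₀(13.4/2.6) = 81 − 14.24 = 66.76 dB(A).
CNC lathe: 80 − 20·log₁₀(11.0/2.6) = 80 − 12.53 = 67.47 dB(A).
Σ 10^(L/10) = 1.423e+07 → L_total = 10·log₁₀(1.423e+07) = 71.53 dB(A).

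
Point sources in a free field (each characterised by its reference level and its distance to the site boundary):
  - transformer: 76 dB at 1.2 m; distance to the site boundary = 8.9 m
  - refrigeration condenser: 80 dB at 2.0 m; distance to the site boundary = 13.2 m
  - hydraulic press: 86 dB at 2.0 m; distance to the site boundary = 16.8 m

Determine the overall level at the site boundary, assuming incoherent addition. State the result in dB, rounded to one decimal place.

69.4 dB

First find each source's level at the receiver (point-source: −20·log₁₀(r/r_ref)), then combine on an intensity basis.
transformer: 76 − 20·log₁₀(8.9/1.2) = 76 − 17.40 = 58.60 dB.
refrigeration condenser: 80 − 20·log₁₀(13.2/2.0) = 80 − 16.39 = 63.61 dB.
hydraulic press: 86 − 20·log₁₀(16.8/2.0) = 86 − 18.49 = 67.51 dB.
Σ 10^(L/10) = 8.662e+06 → L_total = 10·log₁₀(8.662e+06) = 69.38 dB.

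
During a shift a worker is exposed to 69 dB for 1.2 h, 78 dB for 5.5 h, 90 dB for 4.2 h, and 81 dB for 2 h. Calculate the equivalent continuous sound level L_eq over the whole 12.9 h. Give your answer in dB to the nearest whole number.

L_eq = 10·log₁₀[(1/T)·Σ tᵢ·10^(Lᵢ/10)] with T = 12.9 h.
Σ tᵢ·10^(Lᵢ/10) = 1.2·10^(69/10) + 5.5·10^(78/10) + 4.2·10^(90/10) + 2·10^(81/10) = 4.808e+09.
L_eq = 10·log₁₀(4.808e+09/12.9) = 85.71 dB.

86 dB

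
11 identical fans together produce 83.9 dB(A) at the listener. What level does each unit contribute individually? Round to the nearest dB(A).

73 dB(A)

Dividing the total intensity by 11 lowers the level by 10·log₁₀ 11 = 10.414 dB: L₁ = 83.9 − 10.414.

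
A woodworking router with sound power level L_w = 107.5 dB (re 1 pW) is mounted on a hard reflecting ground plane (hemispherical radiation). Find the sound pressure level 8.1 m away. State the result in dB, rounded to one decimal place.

81.3 dB

Free-field hemispherical radiation: L_p = L_w − 10·log₁₀(2π·r²), r = 8.1 m.
2π·r² = 412.2 m², 10·log₁₀ of that is 26.151 dB.
L_p = 107.5 − 26.151 = 81.35 dB.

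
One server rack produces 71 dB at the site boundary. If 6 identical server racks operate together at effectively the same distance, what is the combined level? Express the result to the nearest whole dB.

With 6 equal, uncorrelated contributions the intensity is 6× that of one unit, giving a rise of 10·log₁₀ 6.
L_total = 71 + 10·log₁₀(6) = 71 + 7.782 = 78.78 dB.

79 dB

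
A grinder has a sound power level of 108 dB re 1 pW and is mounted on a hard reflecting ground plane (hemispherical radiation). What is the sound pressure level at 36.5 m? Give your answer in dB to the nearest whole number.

L_p = L_w − 10·log₁₀(2π·r²) with r = 36.5 m.
2π·r² = 8371 m², 10·log₁₀ of that is 39.228 dB.
L_p = 108 − 39.228 = 68.77 dB.

69 dB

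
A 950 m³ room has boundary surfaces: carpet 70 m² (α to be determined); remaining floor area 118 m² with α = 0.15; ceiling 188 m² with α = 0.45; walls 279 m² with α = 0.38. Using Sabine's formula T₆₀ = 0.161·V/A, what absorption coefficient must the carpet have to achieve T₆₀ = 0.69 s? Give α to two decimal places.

0.19

From T₆₀ = 0.161·V/A, the target T₆₀ = 0.69 s needs A = 0.161·950/0.69 = 221.67 m².
Absorption from the other surfaces = 118·0.15 + 188·0.45 + 279·0.38 = 208.32 m², so the carpet must supply 13.35 m² over 70 m².
α = 13.35/70 = 0.191.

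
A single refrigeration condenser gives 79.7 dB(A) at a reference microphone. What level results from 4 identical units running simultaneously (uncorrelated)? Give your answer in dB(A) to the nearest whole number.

86 dB(A)

N identical incoherent sources raise the level by 10·log₁₀ N.
L_total = 79.7 + 10·log₁₀(4) = 79.7 + 6.021 = 85.72 dB(A).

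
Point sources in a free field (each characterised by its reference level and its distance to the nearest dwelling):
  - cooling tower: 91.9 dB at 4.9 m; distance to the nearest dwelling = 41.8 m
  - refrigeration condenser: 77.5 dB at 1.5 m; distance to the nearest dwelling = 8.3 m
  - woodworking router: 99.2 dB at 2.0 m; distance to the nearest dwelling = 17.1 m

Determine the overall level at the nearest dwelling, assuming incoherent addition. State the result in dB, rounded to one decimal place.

81.4 dB

Apply inverse-square spreading to bring every level to the receiver, then sum 10^(L/10).
cooling tower: 91.9 − 20·log₁₀(41.8/4.9) = 91.9 − 18.62 = 73.28 dB.
refrigeration condenser: 77.5 − 20·log₁₀(8.3/1.5) = 77.5 − 14.86 = 62.64 dB.
woodworking router: 99.2 − 20·log₁₀(17.1/2.0) = 99.2 − 18.64 = 80.56 dB.
Σ 10^(L/10) = 1.369e+08 → L_total = 10·log₁₀(1.369e+08) = 81.36 dB.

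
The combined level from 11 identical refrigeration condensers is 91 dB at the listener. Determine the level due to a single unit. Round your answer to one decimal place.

80.6 dB

For N identical incoherent sources L_total = L₁ + 10·log₁₀ N, so L₁ = 91 − 10·log₁₀(11) = 91 − 10.414.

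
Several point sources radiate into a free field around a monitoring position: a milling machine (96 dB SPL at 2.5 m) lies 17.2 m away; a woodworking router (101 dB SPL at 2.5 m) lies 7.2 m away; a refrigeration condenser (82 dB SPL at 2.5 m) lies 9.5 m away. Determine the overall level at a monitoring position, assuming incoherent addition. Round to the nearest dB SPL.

92 dB SPL

First find each source's level at the receiver (point-source: −20·log₁₀(r/r_ref)), then combine on an intensity basis.
milling machine: 96 − 20·log₁₀(17.2/2.5) = 96 − 16.75 = 79.25 dB SPL.
woodworking router: 101 − 20·log₁₀(7.2/2.5) = 101 − 9.19 = 91.81 dB SPL.
refrigeration condenser: 82 − 20·log₁₀(9.5/2.5) = 82 − 11.60 = 70.40 dB SPL.
Σ 10^(L/10) = 1.613e+09 → L_total = 10·log₁₀(1.613e+09) = 92.08 dB SPL.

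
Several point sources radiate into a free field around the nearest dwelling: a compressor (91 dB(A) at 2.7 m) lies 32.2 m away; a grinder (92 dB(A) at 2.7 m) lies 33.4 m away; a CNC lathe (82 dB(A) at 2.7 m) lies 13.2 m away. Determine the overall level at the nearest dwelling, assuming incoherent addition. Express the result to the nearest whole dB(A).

Apply inverse-square spreading to bring every level to the receiver, then sum 10^(L/10).
compressor: 91 − 20·log₁₀(32.2/2.7) = 91 − 21.53 = 69.47 dB(A).
grinder: 92 − 20·log₁₀(33.4/2.7) = 92 − 21.85 = 70.15 dB(A).
CNC lathe: 82 − 20·log₁₀(13.2/2.7) = 82 − 13.78 = 68.22 dB(A).
Σ 10^(L/10) = 2.584e+07 → L_total = 10·log₁₀(2.584e+07) = 74.12 dB(A).

74 dB(A)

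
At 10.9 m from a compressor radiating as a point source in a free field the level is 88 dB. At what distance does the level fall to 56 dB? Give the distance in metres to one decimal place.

The 32.0 dB drop corresponds to a distance ratio of 10^(32.0/20) for a point source.
r₂ = 10.9·10^((88−56)/20) = 10.9·10^(32.0/20) = 433.94 m.

433.9 m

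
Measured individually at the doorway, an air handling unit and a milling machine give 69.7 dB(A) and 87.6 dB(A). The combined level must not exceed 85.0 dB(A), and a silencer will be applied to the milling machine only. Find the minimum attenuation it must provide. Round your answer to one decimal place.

Everything except the milling machine sums to 10^(69.7/10) = 9.333e+06 in linear terms, 69.70 dB(A).
To meet 85.0 dB(A) overall, the treated milling machine may contribute at most 10^(85.0/10) − 9.333e+06 = 3.069e+08, i.e. 84.87 dB(A).
Required insertion loss = 87.6 − 84.87 = 2.73 dB.

2.7 dB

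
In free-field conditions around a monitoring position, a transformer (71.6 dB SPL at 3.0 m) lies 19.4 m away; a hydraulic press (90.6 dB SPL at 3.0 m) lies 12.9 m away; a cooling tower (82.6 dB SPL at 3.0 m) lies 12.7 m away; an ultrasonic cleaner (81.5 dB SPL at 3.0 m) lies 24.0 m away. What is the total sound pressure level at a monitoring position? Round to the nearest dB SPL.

First find each source's level at the receiver (point-source: −20·log₁₀(r/r_ref)), then combine on an intensity basis.
transformer: 71.6 − 20·log₁₀(19.4/3.0) = 71.6 − 16.21 = 55.39 dB SPL.
hydraulic press: 90.6 − 20·log₁₀(12.9/3.0) = 90.6 − 12.67 = 77.93 dB SPL.
cooling tower: 82.6 − 20·log₁₀(12.7/3.0) = 82.6 − 12.53 = 70.07 dB SPL.
ultrasonic cleaner: 81.5 − 20·log₁₀(24.0/3.0) = 81.5 − 18.06 = 63.44 dB SPL.
Σ 10^(L/10) = 7.480e+07 → L_total = 10·log₁₀(7.480e+07) = 78.74 dB SPL.

79 dB SPL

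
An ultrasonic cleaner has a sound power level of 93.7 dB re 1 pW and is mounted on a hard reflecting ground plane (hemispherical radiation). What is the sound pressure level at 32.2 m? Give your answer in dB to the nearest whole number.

Free-field hemispherical radiation: L_p = L_w − 10·log₁₀(2π·r²), r = 32.2 m.
2π·r² = 6515 m², 10·log₁₀ of that is 38.139 dB.
L_p = 93.7 − 38.139 = 55.56 dB.

56 dB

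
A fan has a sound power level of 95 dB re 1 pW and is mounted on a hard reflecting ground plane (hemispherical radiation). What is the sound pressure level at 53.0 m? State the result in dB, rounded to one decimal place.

The power spreads over a hemisphere of area 2π·r², so L_p = L_w − 10·log₁₀(2π·r²).
2π·r² = 1.765e+04 m², 10·log₁₀ of that is 42.467 dB.
L_p = 95 − 42.467 = 52.53 dB.

52.5 dB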